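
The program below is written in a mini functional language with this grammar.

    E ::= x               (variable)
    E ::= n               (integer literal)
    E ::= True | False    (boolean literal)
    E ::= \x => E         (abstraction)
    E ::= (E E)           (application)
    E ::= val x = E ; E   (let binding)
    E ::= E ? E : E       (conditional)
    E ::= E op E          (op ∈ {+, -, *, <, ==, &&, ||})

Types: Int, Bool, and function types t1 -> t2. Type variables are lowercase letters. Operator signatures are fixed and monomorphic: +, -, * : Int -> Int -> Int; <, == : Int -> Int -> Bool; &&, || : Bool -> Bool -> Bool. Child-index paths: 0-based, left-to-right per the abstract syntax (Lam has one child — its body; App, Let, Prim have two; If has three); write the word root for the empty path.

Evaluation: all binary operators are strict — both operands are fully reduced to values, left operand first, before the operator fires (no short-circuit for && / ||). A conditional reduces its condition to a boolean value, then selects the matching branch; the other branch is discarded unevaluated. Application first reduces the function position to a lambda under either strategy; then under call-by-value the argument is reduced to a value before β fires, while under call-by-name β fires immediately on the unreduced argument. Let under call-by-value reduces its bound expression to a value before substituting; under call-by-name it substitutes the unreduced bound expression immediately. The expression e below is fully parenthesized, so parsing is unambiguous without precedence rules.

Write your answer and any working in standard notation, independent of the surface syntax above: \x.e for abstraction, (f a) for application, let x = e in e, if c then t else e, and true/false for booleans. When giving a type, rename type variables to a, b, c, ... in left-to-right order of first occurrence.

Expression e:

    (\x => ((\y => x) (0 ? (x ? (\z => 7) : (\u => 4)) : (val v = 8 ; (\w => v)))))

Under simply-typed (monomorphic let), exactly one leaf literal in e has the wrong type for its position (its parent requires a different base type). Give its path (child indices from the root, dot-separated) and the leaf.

Answer: 0.1.0 : 0

Trace:
x : a
\y._ : b -> a
  unify Int ~ Bool
  FAIL: mismatch Int ~ Bool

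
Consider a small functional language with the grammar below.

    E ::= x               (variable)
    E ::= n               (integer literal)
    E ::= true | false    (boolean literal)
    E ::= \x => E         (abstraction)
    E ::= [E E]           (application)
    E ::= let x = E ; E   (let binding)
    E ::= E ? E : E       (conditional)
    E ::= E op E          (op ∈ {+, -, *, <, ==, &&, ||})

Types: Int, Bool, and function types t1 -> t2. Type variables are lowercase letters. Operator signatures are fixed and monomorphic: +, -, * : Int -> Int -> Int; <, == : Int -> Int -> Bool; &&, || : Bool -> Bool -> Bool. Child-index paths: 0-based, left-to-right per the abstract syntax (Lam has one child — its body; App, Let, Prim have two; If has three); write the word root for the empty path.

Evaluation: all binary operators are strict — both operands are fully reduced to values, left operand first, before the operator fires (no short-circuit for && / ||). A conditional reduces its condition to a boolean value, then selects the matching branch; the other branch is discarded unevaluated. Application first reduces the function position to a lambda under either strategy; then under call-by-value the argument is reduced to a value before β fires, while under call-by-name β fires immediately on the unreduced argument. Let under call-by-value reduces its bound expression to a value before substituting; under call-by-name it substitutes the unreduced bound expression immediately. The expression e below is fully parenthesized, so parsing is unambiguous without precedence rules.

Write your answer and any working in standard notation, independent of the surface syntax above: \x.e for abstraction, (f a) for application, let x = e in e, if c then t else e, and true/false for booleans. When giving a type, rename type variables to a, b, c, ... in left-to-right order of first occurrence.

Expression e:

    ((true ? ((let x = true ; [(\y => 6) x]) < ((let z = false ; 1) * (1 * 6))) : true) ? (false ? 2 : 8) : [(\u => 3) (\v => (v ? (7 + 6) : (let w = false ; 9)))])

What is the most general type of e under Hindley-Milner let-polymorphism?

Answer: Int

Derivation:
  unify Bool ~ Bool
let x : Bool
\y._ : a -> Int
x : Bool
  unify a -> Int ~ Bool -> b
  unify a ~ Bool
  unify Int ~ b
_ _ : Int
  unify Int ~ Int
let z : Bool
  unify Int ~ Int
  unify Int ~ Int
  unify Int ~ Int
  unify Int ~ Int
  unify Int ~ Int
  unify Bool ~ Bool
  unify Bool ~ Bool
  unify Bool ~ Bool
  unify Int ~ Int
\u._ : c -> Int
v : d
  unify d ~ Bool
  unify Int ~ Int
  unify Int ~ Int
let w : Bool
  unify Int ~ Int
\v._ : Bool -> Int
  unify c -> Int ~ (Bool -> Int) -> e
  unify c ~ Bool -> Int
  unify Int ~ e
_ _ : Int
  unify Int ~ Int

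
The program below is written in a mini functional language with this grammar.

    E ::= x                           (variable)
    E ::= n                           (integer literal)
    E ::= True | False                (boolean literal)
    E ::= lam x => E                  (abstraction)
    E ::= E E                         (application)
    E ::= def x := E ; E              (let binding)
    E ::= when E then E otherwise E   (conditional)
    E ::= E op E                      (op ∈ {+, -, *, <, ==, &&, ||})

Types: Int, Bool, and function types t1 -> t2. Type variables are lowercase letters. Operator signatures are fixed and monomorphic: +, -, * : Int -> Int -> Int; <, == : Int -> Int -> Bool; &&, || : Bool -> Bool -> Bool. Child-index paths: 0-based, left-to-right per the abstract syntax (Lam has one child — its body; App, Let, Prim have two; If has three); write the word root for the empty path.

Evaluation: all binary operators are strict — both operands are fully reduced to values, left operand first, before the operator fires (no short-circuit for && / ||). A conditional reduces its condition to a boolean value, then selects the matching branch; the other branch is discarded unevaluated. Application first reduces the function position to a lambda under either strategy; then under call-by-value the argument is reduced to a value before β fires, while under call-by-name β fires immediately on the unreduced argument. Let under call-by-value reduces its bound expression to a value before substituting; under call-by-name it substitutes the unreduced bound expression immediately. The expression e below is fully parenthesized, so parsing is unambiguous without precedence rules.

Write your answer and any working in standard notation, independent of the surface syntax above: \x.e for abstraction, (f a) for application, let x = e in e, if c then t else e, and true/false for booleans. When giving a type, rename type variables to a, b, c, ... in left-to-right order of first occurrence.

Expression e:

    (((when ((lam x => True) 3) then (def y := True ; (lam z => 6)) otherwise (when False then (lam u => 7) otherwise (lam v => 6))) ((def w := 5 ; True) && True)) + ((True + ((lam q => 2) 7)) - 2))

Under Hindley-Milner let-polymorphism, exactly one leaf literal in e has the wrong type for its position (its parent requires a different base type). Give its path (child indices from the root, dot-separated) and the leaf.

Answer: 1.0.0 : true

Derivation:
\x._ : a -> Bool
  unify a -> Bool ~ Int -> b
  unify a ~ Int
  unify Bool ~ b
_ _ : Bool
  unify Bool ~ Bool
let y : Bool
\z._ : c -> Int
  unify Bool ~ Bool
\u._ : d -> Int
\v._ : e -> Int
  unify d -> Int ~ e -> Int
  unify d ~ e
  unify Int ~ Int
  unify c -> Int ~ e -> Int
  unify c ~ e
  unify Int ~ Int
let w : Int
  unify Bool ~ Bool
  unify Bool ~ Bool
  unify e -> Int ~ Bool -> f
  unify e ~ Bool
  unify Int ~ f
_ _ : Int
  unify Int ~ Int
  unify Bool ~ Int
  FAIL: mismatch Bool ~ Int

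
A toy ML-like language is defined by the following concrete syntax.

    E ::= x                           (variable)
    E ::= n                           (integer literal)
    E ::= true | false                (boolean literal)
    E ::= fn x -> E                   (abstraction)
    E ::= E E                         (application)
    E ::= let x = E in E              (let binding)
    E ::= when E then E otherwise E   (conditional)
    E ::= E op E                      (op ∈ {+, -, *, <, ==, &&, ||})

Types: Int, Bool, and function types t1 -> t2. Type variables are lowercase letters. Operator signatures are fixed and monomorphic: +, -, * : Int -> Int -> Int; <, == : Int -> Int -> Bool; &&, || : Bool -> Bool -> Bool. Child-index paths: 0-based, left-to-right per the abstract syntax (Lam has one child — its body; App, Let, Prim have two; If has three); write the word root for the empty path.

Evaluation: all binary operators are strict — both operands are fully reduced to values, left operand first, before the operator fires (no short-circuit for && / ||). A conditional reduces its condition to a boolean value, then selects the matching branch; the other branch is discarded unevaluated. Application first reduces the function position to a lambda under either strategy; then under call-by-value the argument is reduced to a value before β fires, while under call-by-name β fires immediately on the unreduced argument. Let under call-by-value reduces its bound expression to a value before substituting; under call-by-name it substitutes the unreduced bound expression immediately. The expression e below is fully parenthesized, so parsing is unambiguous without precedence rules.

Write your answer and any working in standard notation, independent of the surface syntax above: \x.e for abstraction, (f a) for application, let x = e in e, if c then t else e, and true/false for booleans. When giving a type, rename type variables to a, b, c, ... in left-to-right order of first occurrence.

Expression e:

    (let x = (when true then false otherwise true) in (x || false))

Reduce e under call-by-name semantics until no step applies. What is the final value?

Answer: false

Working:
step 0: (let x = (if true then false else true) in (x || false))
step 1: [let@root] ((if true then false else true) || false)
step 2: [if@0] (false || false)
step 3: [delta@root] false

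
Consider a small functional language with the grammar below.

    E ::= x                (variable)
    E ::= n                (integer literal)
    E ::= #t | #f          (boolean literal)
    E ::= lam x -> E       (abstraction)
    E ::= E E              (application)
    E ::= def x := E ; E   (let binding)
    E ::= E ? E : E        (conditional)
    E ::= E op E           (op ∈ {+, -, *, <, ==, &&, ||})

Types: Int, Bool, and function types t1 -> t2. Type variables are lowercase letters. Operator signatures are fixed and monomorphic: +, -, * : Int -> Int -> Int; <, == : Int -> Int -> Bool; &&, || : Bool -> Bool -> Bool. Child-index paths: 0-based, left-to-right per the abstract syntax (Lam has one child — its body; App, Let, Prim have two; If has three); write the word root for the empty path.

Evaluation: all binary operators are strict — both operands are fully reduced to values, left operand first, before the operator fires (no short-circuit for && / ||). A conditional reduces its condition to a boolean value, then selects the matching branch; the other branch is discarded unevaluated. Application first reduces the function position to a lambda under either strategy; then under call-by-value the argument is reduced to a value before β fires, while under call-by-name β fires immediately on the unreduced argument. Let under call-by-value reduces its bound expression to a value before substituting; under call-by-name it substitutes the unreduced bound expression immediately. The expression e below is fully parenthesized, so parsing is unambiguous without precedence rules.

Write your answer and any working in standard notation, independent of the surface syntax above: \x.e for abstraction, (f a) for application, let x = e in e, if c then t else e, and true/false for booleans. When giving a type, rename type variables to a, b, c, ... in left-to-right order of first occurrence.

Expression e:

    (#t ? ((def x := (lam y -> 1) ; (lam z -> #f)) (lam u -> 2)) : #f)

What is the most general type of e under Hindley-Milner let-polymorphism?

Answer: Bool

Working:
  unify Bool ~ Bool
\y._ : a -> Int
let x : forall. a -> Int
\z._ : b -> Bool
\u._ : c -> Int
  unify b -> Bool ~ (c -> Int) -> d
  unify b ~ c -> Int
  unify Bool ~ d
_ _ : Bool
  unify Bool ~ Bool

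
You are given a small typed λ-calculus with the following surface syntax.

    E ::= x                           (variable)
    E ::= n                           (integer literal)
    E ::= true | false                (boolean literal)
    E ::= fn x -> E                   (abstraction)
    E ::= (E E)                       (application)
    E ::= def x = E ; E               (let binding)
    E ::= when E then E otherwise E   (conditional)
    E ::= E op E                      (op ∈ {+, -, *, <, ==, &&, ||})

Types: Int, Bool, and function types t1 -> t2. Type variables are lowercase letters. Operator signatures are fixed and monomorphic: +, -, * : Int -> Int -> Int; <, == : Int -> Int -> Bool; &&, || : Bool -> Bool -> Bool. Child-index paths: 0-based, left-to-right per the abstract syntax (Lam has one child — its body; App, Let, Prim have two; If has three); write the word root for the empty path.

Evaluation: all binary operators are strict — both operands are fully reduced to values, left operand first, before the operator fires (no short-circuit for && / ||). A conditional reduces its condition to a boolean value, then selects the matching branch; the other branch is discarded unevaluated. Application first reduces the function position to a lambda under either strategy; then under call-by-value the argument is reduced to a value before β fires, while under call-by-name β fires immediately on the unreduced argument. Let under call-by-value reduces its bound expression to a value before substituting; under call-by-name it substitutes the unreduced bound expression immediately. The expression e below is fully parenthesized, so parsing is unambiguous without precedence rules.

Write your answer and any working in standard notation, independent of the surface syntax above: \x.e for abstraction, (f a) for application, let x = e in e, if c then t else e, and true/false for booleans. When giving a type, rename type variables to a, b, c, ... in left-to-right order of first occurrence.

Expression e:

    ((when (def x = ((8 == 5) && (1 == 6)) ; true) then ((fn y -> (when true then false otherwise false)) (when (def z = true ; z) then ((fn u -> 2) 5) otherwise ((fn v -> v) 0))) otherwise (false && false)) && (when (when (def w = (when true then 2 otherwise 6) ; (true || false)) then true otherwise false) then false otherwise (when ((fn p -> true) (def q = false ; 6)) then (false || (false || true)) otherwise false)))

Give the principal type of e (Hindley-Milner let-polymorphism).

Answer: Bool

Working:
  unify Int ~ Int
  unify Int ~ Int
  unify Bool ~ Bool
  unify Int ~ Int
  unify Int ~ Int
  unify Bool ~ Bool
let x : Bool
  unify Bool ~ Bool
  unify Bool ~ Bool
  unify Bool ~ Bool
\y._ : a -> Bool
let z : Bool
z : Bool
  unify Bool ~ Bool
\u._ : b -> Int
  unify b -> Int ~ Int -> c
  unify b ~ Int
  unify Int ~ c
_ _ : Int
v : d
\v._ : d -> d
  unify d -> d ~ Int -> e
  unify d ~ Int
  unify Int ~ e
_ _ : Int
  unify Int ~ Int
  unify a -> Bool ~ Int -> f
  unify a ~ Int
  unify Bool ~ f
_ _ : Bool
  unify Bool ~ Bool
  unify Bool ~ Bool
  unify Bool ~ Bool
  unify Bool ~ Bool
  unify Bool ~ Bool
  unify Int ~ Int
let w : Int
  unify Bool ~ Bool
  unify Bool ~ Bool
  unify Bool ~ Bool
  unify Bool ~ Bool
  unify Bool ~ Bool
\p._ : g -> Bool
let q : Bool
  unify g -> Bool ~ Int -> h
  unify g ~ Int
  unify Bool ~ h
_ _ : Bool
  unify Bool ~ Bool
  unify Bool ~ Bool
  unify Bool ~ Bool
  unify Bool ~ Bool
  unify Bool ~ Bool
  unify Bool ~ Bool
  unify Bool ~ Bool
  unify Bool ~ Bool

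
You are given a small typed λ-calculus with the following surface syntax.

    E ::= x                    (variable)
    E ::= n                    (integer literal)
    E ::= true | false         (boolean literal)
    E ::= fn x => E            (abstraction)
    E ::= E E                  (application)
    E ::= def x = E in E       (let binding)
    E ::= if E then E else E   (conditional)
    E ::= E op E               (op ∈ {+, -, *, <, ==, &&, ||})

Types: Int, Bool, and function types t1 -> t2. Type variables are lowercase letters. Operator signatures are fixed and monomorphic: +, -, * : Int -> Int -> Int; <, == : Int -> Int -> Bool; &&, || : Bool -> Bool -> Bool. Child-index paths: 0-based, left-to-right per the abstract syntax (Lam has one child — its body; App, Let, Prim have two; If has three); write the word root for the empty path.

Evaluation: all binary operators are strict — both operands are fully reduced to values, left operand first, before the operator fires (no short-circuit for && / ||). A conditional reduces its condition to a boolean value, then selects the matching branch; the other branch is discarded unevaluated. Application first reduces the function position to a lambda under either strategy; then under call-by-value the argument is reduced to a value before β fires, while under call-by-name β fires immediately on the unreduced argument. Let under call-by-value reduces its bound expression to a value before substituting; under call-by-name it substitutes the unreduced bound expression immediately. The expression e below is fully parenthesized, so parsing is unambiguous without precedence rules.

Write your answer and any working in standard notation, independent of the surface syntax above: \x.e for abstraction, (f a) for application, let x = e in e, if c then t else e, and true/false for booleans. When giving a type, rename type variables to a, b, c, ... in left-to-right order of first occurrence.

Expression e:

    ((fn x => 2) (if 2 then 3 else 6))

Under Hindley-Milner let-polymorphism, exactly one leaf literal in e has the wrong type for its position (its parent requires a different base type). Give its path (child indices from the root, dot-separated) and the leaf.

Trace:
\x._ : a -> Int
  unify Int ~ Bool
  FAIL: mismatch Int ~ Bool

Answer: 1.0 : 2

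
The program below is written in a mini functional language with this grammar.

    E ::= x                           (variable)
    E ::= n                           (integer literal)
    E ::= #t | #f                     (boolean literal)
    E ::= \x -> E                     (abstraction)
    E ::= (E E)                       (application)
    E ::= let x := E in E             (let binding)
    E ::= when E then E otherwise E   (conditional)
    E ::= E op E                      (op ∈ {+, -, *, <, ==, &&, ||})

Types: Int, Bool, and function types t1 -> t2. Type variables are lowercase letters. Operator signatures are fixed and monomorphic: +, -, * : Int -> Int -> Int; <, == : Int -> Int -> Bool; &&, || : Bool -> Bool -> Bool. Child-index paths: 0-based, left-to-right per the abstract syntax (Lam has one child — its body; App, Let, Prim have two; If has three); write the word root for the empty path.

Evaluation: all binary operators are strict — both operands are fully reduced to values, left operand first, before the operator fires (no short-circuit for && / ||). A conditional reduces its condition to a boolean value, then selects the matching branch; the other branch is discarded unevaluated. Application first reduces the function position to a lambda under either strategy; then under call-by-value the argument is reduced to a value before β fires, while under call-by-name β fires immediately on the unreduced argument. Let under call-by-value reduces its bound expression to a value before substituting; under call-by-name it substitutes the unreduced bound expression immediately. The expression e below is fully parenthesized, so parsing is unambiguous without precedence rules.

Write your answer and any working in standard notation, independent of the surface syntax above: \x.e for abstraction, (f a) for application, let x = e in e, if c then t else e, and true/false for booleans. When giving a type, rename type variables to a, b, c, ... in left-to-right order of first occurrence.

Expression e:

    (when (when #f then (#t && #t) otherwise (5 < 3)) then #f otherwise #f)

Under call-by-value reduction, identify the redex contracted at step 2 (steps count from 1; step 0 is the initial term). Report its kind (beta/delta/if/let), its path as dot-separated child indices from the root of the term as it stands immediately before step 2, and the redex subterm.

Trace:
step 0: (if (if false then (true && true) else (5 < 3)) then false else false)
step 1: [if@0] (if (5 < 3) then false else false)
step 2: [delta@0] (if false then false else false)

Answer: delta at 0 : (5 < 3)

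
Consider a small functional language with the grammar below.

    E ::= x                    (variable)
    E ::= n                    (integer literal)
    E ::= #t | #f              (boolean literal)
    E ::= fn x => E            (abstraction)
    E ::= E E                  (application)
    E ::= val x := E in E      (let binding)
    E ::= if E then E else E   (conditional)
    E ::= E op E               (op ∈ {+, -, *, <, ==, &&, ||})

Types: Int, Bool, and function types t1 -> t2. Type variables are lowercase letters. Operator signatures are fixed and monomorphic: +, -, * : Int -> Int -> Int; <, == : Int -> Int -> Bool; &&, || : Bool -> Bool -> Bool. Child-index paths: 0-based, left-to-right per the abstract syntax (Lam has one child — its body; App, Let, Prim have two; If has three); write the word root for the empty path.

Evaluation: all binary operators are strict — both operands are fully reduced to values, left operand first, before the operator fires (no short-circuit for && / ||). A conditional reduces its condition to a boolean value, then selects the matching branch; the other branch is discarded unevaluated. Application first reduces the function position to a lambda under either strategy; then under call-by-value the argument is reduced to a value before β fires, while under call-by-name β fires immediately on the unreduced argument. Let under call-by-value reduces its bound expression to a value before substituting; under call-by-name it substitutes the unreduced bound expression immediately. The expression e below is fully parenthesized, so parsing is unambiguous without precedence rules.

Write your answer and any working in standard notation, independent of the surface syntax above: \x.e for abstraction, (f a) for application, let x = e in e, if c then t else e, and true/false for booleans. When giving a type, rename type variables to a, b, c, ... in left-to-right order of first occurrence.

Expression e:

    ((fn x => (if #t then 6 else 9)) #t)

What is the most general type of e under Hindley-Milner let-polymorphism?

Trace:
  unify Bool ~ Bool
  unify Int ~ Int
\x._ : a -> Int
  unify a -> Int ~ Bool -> b
  unify a ~ Bool
  unify Int ~ b
_ _ : Int

Answer: Int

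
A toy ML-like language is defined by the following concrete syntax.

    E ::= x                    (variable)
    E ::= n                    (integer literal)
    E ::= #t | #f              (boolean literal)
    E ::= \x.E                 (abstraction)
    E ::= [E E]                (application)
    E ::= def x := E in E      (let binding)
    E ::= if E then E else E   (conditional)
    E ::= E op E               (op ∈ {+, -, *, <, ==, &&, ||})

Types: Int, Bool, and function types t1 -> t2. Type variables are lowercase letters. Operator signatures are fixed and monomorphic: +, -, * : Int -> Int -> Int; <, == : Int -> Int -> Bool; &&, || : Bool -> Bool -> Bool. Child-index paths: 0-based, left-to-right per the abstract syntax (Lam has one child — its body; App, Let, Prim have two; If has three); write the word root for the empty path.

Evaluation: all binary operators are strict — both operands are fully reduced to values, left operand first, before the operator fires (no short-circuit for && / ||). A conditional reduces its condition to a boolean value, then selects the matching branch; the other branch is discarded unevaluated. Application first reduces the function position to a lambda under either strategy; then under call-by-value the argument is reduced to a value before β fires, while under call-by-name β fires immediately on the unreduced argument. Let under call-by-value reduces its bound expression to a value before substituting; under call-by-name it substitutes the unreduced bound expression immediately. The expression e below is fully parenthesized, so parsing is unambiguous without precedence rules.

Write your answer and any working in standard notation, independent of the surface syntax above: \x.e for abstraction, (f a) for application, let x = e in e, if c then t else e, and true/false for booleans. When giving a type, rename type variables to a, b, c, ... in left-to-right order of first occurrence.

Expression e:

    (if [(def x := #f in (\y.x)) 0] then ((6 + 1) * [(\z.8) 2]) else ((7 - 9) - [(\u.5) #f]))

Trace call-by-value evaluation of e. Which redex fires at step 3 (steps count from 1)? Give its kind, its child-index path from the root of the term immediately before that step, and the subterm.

Derivation:
step 0: (if ((let x = false in (\y.x)) 0) then ((6 + 1) * ((\z.8) 2)) else ((7 - 9) - ((\u.5) false)))
step 1: [let@0.0] (if ((\y.false) 0) then ((6 + 1) * ((\z.8) 2)) else ((7 - 9) - ((\u.5) false)))
step 2: [beta@0] (if false then ((6 + 1) * ((\z.8) 2)) else ((7 - 9) - ((\u.5) false)))
step 3: [if@root] ((7 - 9) - ((\u.5) false))

Answer: if at root : (if false then ((6 + 1) * ((\z.8) 2)) else ((7 - 9) - ((\u.5) false)))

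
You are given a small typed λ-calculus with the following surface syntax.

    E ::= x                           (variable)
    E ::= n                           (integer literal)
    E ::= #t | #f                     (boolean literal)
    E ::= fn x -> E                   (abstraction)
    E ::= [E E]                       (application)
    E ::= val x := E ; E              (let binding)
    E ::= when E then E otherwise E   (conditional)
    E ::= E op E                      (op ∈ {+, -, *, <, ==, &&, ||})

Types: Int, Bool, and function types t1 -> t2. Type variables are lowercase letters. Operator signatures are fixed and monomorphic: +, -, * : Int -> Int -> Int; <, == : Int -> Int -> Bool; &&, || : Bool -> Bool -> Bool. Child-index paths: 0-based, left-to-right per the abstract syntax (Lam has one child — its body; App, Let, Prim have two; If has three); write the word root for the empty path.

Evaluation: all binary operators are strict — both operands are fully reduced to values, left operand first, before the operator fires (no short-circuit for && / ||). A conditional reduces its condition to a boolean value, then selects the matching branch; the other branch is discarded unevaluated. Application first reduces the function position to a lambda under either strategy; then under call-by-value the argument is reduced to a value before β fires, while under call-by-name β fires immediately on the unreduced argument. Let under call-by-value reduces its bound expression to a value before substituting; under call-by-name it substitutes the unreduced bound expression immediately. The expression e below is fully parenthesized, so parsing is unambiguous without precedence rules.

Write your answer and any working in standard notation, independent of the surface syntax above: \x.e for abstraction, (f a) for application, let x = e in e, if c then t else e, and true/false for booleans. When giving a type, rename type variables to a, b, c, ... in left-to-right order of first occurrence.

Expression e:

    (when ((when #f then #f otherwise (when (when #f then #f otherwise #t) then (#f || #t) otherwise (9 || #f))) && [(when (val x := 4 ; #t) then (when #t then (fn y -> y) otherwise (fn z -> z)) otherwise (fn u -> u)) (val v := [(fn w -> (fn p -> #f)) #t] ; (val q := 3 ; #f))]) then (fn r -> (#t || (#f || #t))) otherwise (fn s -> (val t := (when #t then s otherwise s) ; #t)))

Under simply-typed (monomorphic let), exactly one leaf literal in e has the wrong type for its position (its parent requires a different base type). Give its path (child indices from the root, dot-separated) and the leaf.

Working:
  unify Bool ~ Bool
  unify Bool ~ Bool
  unify Bool ~ Bool
  unify Bool ~ Bool
  unify Bool ~ Bool
  unify Bool ~ Bool
  unify Int ~ Bool
  FAIL: mismatch Int ~ Bool

Answer: 0.0.2.2.0 : 9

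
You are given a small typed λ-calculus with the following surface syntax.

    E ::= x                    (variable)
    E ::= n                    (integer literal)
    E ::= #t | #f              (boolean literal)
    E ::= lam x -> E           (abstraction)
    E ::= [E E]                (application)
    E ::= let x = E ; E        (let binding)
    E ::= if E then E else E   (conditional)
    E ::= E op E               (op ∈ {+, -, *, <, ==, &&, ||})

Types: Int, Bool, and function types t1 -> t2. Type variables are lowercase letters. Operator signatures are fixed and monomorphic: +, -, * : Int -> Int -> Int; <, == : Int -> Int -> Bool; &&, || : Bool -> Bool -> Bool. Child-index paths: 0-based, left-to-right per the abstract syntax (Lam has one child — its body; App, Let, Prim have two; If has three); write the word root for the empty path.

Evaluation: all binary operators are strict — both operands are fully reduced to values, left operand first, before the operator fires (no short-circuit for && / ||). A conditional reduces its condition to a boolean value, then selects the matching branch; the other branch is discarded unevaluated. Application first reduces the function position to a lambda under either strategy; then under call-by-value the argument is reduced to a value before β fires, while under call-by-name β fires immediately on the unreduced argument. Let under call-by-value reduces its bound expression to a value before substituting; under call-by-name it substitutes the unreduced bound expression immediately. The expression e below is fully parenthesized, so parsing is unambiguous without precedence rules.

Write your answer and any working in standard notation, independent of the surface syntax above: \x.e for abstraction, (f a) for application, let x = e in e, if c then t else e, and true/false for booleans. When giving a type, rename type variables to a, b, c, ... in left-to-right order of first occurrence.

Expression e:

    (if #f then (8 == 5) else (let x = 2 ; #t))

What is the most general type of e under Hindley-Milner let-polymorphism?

Answer: Bool

Working:
  unify Bool ~ Bool
  unify Int ~ Int
  unify Int ~ Int
let x : Int
  unify Bool ~ Bool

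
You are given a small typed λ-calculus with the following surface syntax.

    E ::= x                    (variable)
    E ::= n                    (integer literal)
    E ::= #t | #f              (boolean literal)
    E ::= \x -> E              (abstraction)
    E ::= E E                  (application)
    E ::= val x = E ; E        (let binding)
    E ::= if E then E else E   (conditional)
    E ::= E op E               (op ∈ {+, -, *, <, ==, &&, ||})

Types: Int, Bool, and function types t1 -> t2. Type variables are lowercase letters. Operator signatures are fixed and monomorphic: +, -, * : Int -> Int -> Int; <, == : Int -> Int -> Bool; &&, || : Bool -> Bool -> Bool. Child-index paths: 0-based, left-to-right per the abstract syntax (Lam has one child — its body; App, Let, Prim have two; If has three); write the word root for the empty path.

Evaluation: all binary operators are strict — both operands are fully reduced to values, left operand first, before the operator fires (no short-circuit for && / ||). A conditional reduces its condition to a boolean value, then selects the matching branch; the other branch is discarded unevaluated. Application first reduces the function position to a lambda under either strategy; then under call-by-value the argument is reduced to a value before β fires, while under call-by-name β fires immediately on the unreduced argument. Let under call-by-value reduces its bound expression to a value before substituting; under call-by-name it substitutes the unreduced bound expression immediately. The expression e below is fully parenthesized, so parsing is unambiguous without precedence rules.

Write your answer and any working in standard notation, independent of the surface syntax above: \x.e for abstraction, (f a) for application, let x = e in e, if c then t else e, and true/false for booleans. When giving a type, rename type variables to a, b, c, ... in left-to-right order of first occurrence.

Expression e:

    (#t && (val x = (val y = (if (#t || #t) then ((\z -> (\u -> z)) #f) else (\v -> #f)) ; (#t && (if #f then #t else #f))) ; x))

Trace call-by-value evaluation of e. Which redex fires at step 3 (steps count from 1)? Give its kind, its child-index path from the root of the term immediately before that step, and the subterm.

Derivation:
step 0: (true && (let x = (let y = (if (true || true) then ((\z.(\u.z)) false) else (\v.false)) in (true && (if false then true else false))) in x))
step 1: [delta@1.0.0.0] (true && (let x = (let y = (if true then ((\z.(\u.z)) false) else (\v.false)) in (true && (if false then true else false))) in x))
step 2: [if@1.0.0] (true && (let x = (let y = ((\z.(\u.z)) false) in (true && (if false then true else false))) in x))
step 3: [beta@1.0.0] (true && (let x = (let y = (\u.false) in (true && (if false then true else false))) in x))

Answer: beta at 1.0.0 : ((\z.(\u.z)) false)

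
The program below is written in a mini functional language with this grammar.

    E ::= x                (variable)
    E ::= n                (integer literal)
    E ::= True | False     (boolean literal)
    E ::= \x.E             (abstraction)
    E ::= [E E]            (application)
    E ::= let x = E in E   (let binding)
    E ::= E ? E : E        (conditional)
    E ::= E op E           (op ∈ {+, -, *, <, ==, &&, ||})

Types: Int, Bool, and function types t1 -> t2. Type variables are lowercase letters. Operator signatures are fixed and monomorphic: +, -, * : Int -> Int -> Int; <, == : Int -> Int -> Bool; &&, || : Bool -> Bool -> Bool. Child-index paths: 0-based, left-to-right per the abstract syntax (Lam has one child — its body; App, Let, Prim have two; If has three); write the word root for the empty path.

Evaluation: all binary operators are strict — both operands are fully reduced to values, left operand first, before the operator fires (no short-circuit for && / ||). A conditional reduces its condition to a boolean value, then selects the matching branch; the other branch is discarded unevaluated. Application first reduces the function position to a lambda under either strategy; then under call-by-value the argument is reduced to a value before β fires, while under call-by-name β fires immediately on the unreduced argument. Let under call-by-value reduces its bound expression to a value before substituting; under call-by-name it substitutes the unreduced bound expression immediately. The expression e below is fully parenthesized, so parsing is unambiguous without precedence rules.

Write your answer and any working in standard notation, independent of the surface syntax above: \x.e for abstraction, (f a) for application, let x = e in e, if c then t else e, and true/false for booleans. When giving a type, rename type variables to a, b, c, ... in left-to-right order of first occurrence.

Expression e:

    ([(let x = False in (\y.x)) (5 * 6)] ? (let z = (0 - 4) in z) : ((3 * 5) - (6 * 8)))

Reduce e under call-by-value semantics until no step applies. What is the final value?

Working:
step 0: (if ((let x = false in (\y.x)) (5 * 6)) then (let z = (0 - 4) in z) else ((3 * 5) - (6 * 8)))
step 1: [let@0.0] (if ((\y.false) (5 * 6)) then (let z = (0 - 4) in z) else ((3 * 5) - (6 * 8)))
step 2: [delta@0.1] (if ((\y.false) 30) then (let z = (0 - 4) in z) else ((3 * 5) - (6 * 8)))
step 3: [beta@0] (if false then (let z = (0 - 4) in z) else ((3 * 5) - (6 * 8)))
step 4: [if@root] ((3 * 5) - (6 * 8))
step 5: [delta@0] (15 - (6 * 8))
step 6: [delta@1] (15 - 48)
step 7: [delta@root] -33

Answer: -33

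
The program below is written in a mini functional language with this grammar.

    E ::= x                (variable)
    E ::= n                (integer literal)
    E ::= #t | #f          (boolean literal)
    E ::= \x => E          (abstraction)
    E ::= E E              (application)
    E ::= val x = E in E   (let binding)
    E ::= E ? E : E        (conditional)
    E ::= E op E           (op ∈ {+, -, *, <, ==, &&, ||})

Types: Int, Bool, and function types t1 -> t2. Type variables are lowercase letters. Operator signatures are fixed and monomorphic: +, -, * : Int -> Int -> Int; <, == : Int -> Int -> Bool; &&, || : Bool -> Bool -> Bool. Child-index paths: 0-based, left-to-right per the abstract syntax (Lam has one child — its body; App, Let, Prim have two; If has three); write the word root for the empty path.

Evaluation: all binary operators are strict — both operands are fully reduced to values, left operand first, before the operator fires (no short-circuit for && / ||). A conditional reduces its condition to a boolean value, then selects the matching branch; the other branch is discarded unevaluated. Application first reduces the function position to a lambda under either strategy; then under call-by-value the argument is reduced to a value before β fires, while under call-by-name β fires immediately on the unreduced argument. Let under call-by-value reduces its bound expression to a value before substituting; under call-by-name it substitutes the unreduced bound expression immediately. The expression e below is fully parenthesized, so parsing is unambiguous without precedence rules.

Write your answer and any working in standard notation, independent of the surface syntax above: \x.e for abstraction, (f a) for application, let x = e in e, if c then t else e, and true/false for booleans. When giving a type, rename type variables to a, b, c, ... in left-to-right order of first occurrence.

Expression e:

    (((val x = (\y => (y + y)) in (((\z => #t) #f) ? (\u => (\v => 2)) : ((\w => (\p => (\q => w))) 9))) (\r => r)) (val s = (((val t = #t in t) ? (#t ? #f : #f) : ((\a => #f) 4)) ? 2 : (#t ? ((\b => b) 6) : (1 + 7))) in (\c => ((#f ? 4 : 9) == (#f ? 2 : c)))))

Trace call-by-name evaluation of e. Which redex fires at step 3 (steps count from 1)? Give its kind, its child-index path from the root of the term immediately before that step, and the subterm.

Working:
step 0: (((let x = (\y.(y + y)) in (if ((\z.true) false) then (\u.(\v.2)) else ((\w.(\p.(\q.w))) 9))) (\r.r)) (let s = (if (if (let t = true in t) then (if true then false else false) else ((\a.false) 4)) then 2 else (if true then ((\b.b) 6) else (1 + 7))) in (\c.((if false then 4 else 9) == (if false then 2 else c)))))
step 1: [let@0.0] (((if ((\z.true) false) then (\u.(\v.2)) else ((\w.(\p.(\q.w))) 9)) (\r.r)) (let s = (if (if (let t = true in t) then (if true then false else false) else ((\a.false) 4)) then 2 else (if true then ((\b.b) 6) else (1 + 7))) in (\c.((if false then 4 else 9) == (if false then 2 else c)))))
step 2: [beta@0.0.0] (((if true then (\u.(\v.2)) else ((\w.(\p.(\q.w))) 9)) (\r.r)) (let s = (if (if (let t = true in t) then (if true then false else false) else ((\a.false) 4)) then 2 else (if true then ((\b.b) 6) else (1 + 7))) in (\c.((if false then 4 else 9) == (if false then 2 else c)))))
step 3: [if@0.0] (((\u.(\v.2)) (\r.r)) (let s = (if (if (let t = true in t) then (if true then false else false) else ((\a.false) 4)) then 2 else (if true then ((\b.b) 6) else (1 + 7))) in (\c.((if false then 4 else 9) == (if false then 2 else c)))))

Answer: if at 0.0 : (if true then (\u.(\v.2)) else ((\w.(\p.(\q.w))) 9))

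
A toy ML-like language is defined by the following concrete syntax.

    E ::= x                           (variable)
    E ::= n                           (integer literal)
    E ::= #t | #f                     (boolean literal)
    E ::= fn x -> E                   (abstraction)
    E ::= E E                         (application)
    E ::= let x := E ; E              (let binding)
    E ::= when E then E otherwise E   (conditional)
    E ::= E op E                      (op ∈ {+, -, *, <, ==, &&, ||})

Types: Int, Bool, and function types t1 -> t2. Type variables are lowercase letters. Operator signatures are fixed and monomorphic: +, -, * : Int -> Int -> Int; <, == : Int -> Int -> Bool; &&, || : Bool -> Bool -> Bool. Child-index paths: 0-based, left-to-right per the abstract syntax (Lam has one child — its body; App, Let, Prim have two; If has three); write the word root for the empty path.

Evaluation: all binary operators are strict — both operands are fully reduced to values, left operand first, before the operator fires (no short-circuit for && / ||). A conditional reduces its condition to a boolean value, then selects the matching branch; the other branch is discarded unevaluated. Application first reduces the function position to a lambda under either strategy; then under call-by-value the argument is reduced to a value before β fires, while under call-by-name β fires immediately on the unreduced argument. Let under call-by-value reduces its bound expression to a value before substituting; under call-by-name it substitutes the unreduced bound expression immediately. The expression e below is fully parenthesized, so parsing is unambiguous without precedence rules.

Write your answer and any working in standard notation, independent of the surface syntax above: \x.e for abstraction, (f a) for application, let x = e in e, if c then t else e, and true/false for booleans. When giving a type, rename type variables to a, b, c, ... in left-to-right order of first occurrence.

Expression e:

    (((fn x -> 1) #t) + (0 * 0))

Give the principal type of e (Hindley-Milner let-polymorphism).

Working:
\x._ : a -> Int
  unify a -> Int ~ Bool -> b
  unify a ~ Bool
  unify Int ~ b
_ _ : Int
  unify Int ~ Int
  unify Int ~ Int
  unify Int ~ Int
  unify Int ~ Int

Answer: Int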